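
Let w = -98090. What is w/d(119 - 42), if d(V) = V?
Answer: -98090/77 ≈ -1273.9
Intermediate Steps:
w/d(119 - 42) = -98090/(119 - 42) = -98090/77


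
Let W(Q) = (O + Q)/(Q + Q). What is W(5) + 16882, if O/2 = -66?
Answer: 168693/10 ≈ 16869.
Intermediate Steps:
O = -132 (O = 2*(-66) = -132)
W(Q) = (-132 + Q)/(2*Q) (W(Q) = (-132 + Q)/(Q + Q) = (-132 + Q)/((2*Q)) = (-132 + Q)*(1/(2*Q)) = (-132 + Q)/(2*Q))
W(5) + 16882 = (½)*(-132 + 5)/5 + 16882 = (½)*(⅕)*(-127) + 16882 = -127/10 + 16882 = 168693/10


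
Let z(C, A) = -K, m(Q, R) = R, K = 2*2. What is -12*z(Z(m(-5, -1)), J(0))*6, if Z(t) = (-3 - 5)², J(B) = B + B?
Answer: 288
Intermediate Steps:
K = 4
J(B) = 2*B
Z(t) = 64 (Z(t) = (-8)² = 64)
z(C, A) = -4 (z(C, A) = -1*4 = -4)
-12*z(Z(m(-5, -1)), J(0))*6 = -12*(-4)*6 = 48*6 = 288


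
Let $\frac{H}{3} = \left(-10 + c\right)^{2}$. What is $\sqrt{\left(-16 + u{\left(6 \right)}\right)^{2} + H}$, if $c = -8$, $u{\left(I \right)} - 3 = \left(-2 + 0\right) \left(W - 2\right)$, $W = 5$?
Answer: $\sqrt{1333} \approx 36.51$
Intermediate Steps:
$u{\left(I \right)} = -3$ ($u{\left(I \right)} = 3 + \left(-2 + 0\right) \left(5 - 2\right) = 3 - 6 = -3$)
$H = 972$ ($H = 3 \left(-10 - 8\right)^{2} = 3 \left(-18\right)^{2} = 3 \cdot 324 = 972$)
$\sqrt{\left(-16 + u{\left(6 \right)}\right)^{2} + H} = \sqrt{\left(-16 - 3\right)^{2} + 972} = \sqrt{\left(-19\right)^{2} + 972} = \sqrt{361 + 972} = \sqrt{1333}$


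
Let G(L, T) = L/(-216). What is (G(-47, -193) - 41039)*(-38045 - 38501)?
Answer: 339266300921/108 ≈ 3.1414e+9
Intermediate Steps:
G(L, T) = -L/216 (G(L, T) = L*(-1/216) = -L/216)
(G(-47, -193) - 41039)*(-38045 - 38501) = (-1/216*(-47) - 41039)*(-38045 - 38501) = (47/216 - 41039)*(-76546) = -8864377/216*(-76546) = 339266300921/108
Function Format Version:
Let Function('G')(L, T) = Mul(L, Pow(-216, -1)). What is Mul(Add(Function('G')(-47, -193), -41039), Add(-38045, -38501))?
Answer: Rational(339266300921, 108) ≈ 3.1414e+9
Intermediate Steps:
Function('G')(L, T) = Mul(Rational(-1, 216), L) (Function('G')(L, T) = Mul(L, Rational(-1, 216)) = Mul(Rational(-1, 216), L))
Mul(Add(Function('G')(-47, -193), -41039), Add(-38045, -38501)) = Mul(Add(Mul(Rational(-1, 216), -47), -41039), Add(-38045, -38501)) = Mul(Add(Rational(47, 216), -41039), -76546) = Mul(Rational(-8864377, 216), -76546) = Rational(339266300921, 108)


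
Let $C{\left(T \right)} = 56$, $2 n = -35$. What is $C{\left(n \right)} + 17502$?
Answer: $17558$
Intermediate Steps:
$n = - \frac{35}{2}$ ($n = \frac{1}{2} \left(-35\right) = - \frac{35}{2} \approx -17.5$)
$C{\left(n \right)} + 17502 = 56 + 17502 = 17558$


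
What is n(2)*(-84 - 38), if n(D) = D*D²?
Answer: -976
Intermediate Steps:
n(D) = D³
n(2)*(-84 - 38) = 2³*(-84 - 38) = 8*(-122) = -976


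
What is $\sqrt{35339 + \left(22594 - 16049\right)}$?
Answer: $2 \sqrt{10471} \approx 204.66$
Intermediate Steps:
$\sqrt{35339 + \left(22594 - 16049\right)} = \sqrt{35339 + 6545} = \sqrt{41884} = 2 \sqrt{10471}$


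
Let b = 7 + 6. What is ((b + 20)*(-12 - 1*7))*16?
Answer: -10032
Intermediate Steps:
b = 13
((b + 20)*(-12 - 1*7))*16 = ((13 + 20)*(-12 - 1*7))*16 = (33*(-12 - 7))*16 = (33*(-19))*16 = -627*16 = -10032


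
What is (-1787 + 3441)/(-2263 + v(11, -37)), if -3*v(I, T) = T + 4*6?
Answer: -2481/3388 ≈ -0.73229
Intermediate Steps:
v(I, T) = -8 - T/3 (v(I, T) = -(T + 4*6)/3 = -(T + 24)/3 = -(24 + T)/3 = -8 - T/3)
(-1787 + 3441)/(-2263 + v(11, -37)) = (-1787 + 3441)/(-2263 + (-8 - ⅓*(-37))) = 1654/(-2263 + (-8 + 37/3)) = 1654/(-2263 + 13/3) = 1654/(-6776/3) = 1654*(-3/6776) = -2481/3388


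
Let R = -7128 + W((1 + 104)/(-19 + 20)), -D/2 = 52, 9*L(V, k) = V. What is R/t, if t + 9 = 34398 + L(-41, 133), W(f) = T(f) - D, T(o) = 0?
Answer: -15804/77365 ≈ -0.20428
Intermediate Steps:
L(V, k) = V/9
D = -104 (D = -2*52 = -104)
W(f) = 104 (W(f) = 0 - 1*(-104) = 0 + 104 = 104)
t = 309460/9 (t = -9 + (34398 + (1/9)*(-41)) = -9 + (34398 - 41/9) = -9 + 309541/9 = 309460/9 ≈ 34384.)
R = -7024 (R = -7128 + 104 = -7024)
R/t = -7024/309460/9 = -7024*9/309460 = -15804/77365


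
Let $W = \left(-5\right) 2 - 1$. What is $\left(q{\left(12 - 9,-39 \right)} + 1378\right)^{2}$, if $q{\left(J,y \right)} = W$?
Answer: $1868689$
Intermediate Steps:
$W = -11$ ($W = -10 - 1 = -11$)
$q{\left(J,y \right)} = -11$
$\left(q{\left(12 - 9,-39 \right)} + 1378\right)^{2} = \left(-11 + 1378\right)^{2} = 1367^{2} = 1868689$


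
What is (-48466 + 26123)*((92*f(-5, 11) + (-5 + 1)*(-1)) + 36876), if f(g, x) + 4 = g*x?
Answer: -702732036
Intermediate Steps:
f(g, x) = -4 + g*x
(-48466 + 26123)*((92*f(-5, 11) + (-5 + 1)*(-1)) + 36876) = (-48466 + 26123)*((92*(-4 - 5*11) + (-5 + 1)*(-1)) + 36876) = -22343*((92*(-4 - 55) - 4*(-1)) + 36876) = -22343*((92*(-59) + 4) + 36876) = -22343*((-5428 + 4) + 36876) = -22343*(-5424 + 36876) = -22343*31452 = -702732036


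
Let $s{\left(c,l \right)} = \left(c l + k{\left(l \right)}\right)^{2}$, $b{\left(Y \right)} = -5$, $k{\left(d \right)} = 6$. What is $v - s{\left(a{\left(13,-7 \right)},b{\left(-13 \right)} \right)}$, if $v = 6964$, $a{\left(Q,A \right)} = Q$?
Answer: $3483$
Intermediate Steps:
$s{\left(c,l \right)} = \left(6 + c l\right)^{2}$ ($s{\left(c,l \right)} = \left(c l + 6\right)^{2} = \left(6 + c l\right)^{2}$)
$v - s{\left(a{\left(13,-7 \right)},b{\left(-13 \right)} \right)} = 6964 - \left(6 + 13 \left(-5\right)\right)^{2} = 6964 - \left(6 - 65\right)^{2} = 6964 - \left(-59\right)^{2} = 6964 - 3481 = 3483$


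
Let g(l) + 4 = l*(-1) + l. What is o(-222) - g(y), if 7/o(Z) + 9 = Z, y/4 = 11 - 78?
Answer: 131/33 ≈ 3.9697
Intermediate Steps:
y = -268 (y = 4*(11 - 78) = 4*(-67) = -268)
o(Z) = 7/(-9 + Z)
g(l) = -4 (g(l) = -4 + (l*(-1) + l) = -4 + (-l + l) = -4 + 0 = -4)
o(-222) - g(y) = 7/(-9 - 222) - 1*(-4) = 7/(-231) + 4 = 7*(-1/231) + 4 = -1/33 + 4 = 131/33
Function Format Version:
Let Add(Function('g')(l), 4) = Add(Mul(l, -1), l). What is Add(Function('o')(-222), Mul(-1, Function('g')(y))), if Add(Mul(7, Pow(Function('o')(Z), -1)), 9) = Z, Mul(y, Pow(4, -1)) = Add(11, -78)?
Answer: Rational(131, 33) ≈ 3.9697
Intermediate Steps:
y = -268 (y = Mul(4, Add(11, -78)) = Mul(4, -67) = -268)
Function('o')(Z) = Mul(7, Pow(Add(-9, Z), -1))
Function('g')(l) = -4 (Function('g')(l) = Add(-4, Add(Mul(l, -1), l)) = Add(-4, Add(Mul(-1, l), l)) = Add(-4, 0) = -4)
Add(Function('o')(-222), Mul(-1, Function('g')(y))) = Add(Mul(7, Pow(Add(-9, -222), -1)), Mul(-1, -4)) = Add(Mul(7, Pow(-231, -1)), 4) = Add(Mul(7, Rational(-1, 231)), 4) = Add(Rational(-1, 33), 4) = Rational(131, 33)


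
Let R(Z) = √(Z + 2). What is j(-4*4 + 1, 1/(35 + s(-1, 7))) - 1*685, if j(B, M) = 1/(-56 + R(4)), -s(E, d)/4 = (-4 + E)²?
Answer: -1072053/1565 - √6/3130 ≈ -685.02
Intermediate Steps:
s(E, d) = -4*(-4 + E)²
R(Z) = √(2 + Z)
j(B, M) = 1/(-56 + √6) (j(B, M) = 1/(-56 + √(2 + 4)) = 1/(-56 + √6))
j(-4*4 + 1, 1/(35 + s(-1, 7))) - 1*685 = (-28/1565 - √6/3130) - 1*685 = (-28/1565 - √6/3130) - 685 = -1072053/1565 - √6/3130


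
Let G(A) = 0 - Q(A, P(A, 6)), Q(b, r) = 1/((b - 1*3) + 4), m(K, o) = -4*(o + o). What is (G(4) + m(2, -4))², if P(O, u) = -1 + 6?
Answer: 25281/25 ≈ 1011.2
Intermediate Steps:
P(O, u) = 5
m(K, o) = -8*o
Q(b, r) = 1/(1 + b) (Q(b, r) = 1/((b - 3) + 4) = 1/((-3 + b) + 4) = 1/(1 + b))
G(A) = -1/(1 + A) (G(A) = 0 - 1/(1 + A) = -1/(1 + A))
(G(4) + m(2, -4))² = (-1/(1 + 4) - 8*(-4))² = (-1/5 + 32)² = (-1*⅕ + 32)² = (-⅕ + 32)² = (159/5)² = 25281/25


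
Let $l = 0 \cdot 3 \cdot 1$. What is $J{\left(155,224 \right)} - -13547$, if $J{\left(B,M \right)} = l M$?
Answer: $13547$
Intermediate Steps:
$l = 0$ ($l = 0 \cdot 1 = 0$)
$J{\left(B,M \right)} = 0$ ($J{\left(B,M \right)} = 0 M = 0$)
$J{\left(155,224 \right)} - -13547 = 0 - -13547 = 0 + 13547 = 13547$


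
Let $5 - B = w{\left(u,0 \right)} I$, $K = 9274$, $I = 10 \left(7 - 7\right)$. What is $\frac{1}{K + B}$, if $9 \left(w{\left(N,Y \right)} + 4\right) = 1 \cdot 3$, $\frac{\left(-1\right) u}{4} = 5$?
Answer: $\frac{1}{9279} \approx 0.00010777$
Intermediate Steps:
$u = -20$ ($u = \left(-4\right) 5 = -20$)
$I = 0$ ($I = 10 \cdot 0 = 0$)
$w{\left(N,Y \right)} = - \frac{11}{3}$ ($w{\left(N,Y \right)} = -4 + \frac{1 \cdot 3}{9} = -4 + \frac{1}{9} \cdot 3 = -4 + \frac{1}{3} = - \frac{11}{3}$)
$B = 5$ ($B = 5 - \left(- \frac{11}{3}\right) 0 = 5 - 0 = 5 + 0 = 5$)
$\frac{1}{K + B} = \frac{1}{9274 + 5} = \frac{1}{9279}$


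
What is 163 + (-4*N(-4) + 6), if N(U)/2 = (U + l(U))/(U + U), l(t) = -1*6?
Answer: 159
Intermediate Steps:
l(t) = -6
N(U) = (-6 + U)/U (N(U) = 2*((U - 6)/(U + U)) = 2*((-6 + U)/((2*U))) = 2*((-6 + U)*(1/(2*U))) = 2*((-6 + U)/(2*U)) = (-6 + U)/U)
163 + (-4*N(-4) + 6) = 163 + (-4*(-6 - 4)/(-4) + 6) = 163 + (-(-1)*(-10) + 6) = 163 + (-4*5/2 + 6) = 163 + (-10 + 6) = 163 - 4 = 159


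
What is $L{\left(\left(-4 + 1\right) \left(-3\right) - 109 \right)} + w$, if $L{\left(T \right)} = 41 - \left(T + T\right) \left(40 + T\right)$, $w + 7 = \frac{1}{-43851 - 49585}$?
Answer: $- \frac{1118055177}{93436} \approx -11966.0$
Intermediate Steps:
$w = - \frac{654053}{93436}$ ($w = -7 + \frac{1}{-43851 - 49585} = -7 + \frac{1}{-93436} = -7 - \frac{1}{93436} = - \frac{654053}{93436} \approx -7.0$)
$L{\left(T \right)} = 41 - 2 T \left(40 + T\right)$
$L{\left(\left(-4 + 1\right) \left(-3\right) - 109 \right)} + w = \left(41 - 80 \left(\left(-4 + 1\right) \left(-3\right) - 109\right) - 2 \left(\left(-4 + 1\right) \left(-3\right) - 109\right)^{2}\right) - \frac{654053}{93436} = \left(41 - 80 \left(\left(-3\right) \left(-3\right) - 109\right) - 2 \left(\left(-3\right) \left(-3\right) - 109\right)^{2}\right) - \frac{654053}{93436} = \left(41 - 80 \left(9 - 109\right) - 2 \left(9 - 109\right)^{2}\right) - \frac{654053}{93436} = \left(41 - -8000 - 2 \left(-100\right)^{2}\right) - \frac{654053}{93436} = \left(41 + 8000 - 20000\right) - \frac{654053}{93436} = -11959 - \frac{654053}{93436} = - \frac{1118055177}{93436}$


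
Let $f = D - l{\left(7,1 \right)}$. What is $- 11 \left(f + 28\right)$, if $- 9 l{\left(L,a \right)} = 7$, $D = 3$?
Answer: $- \frac{3146}{9} \approx -349.56$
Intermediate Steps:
$l{\left(L,a \right)} = - \frac{7}{9}$ ($l{\left(L,a \right)} = \left(- \frac{1}{9}\right) 7 = - \frac{7}{9}$)
$f = \frac{34}{9}$ ($f = 3 - - \frac{7}{9} = 3 + \frac{7}{9} = \frac{34}{9} \approx 3.7778$)
$- 11 \left(f + 28\right) = - 11 \left(\frac{34}{9} + 28\right) = \left(-11\right) \frac{286}{9} = - \frac{3146}{9}$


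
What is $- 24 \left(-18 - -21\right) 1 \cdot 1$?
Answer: $-72$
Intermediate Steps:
$- 24 \left(-18 - -21\right) 1 \cdot 1 = - 24 \left(-18 + 21\right) 1 = \left(-24\right) 3 \cdot 1 = \left(-72\right) 1 = -72$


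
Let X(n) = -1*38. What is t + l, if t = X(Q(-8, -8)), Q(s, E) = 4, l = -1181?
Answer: -1219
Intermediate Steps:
X(n) = -38
t = -38
t + l = -38 - 1181 = -1219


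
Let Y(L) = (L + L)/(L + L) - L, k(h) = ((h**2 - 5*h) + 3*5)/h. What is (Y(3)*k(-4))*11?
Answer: 561/2 ≈ 280.50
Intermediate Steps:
k(h) = (15 + h**2 - 5*h)/h (k(h) = ((h**2 - 5*h) + 15)/h = (15 + h**2 - 5*h)/h)
Y(L) = 1 - L (Y(L) = (2*L)/((2*L)) - L = (2*L)*(1/(2*L)) - L = 1 - L)
(Y(3)*k(-4))*11 = ((1 - 1*3)*(-5 - 4 + 15/(-4)))*11 = ((1 - 3)*(-5 - 4 + 15*(-1/4)))*11 = -2*(-5 - 4 - 15/4)*11 = -2*(-51/4)*11 = (51/2)*11 = 561/2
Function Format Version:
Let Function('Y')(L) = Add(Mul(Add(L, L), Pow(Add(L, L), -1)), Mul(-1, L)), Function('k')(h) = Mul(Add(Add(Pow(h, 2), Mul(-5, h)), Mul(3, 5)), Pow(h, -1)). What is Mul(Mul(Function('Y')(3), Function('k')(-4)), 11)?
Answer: Rational(561, 2) ≈ 280.50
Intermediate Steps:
Function('k')(h) = Mul(Pow(h, -1), Add(15, Pow(h, 2), Mul(-5, h))) (Function('k')(h) = Mul(Add(Add(Pow(h, 2), Mul(-5, h)), 15), Pow(h, -1)) = Mul(Add(15, Pow(h, 2), Mul(-5, h)), Pow(h, -1)) = Mul(Pow(h, -1), Add(15, Pow(h, 2), Mul(-5, h))))
Function('Y')(L) = Add(1, Mul(-1, L)) (Function('Y')(L) = Add(Mul(Mul(2, L), Pow(Mul(2, L), -1)), Mul(-1, L)) = Add(Mul(Mul(2, L), Mul(Rational(1, 2), Pow(L, -1))), Mul(-1, L)) = Add(1, Mul(-1, L)))
Mul(Mul(Function('Y')(3), Function('k')(-4)), 11) = Mul(Mul(Add(1, Mul(-1, 3)), Add(-5, -4, Mul(15, Pow(-4, -1)))), 11) = Mul(Mul(Add(1, -3), Add(-5, -4, Mul(15, Rational(-1, 4)))), 11) = Mul(Mul(-2, Add(-5, -4, Rational(-15, 4))), 11) = Mul(Mul(-2, Rational(-51, 4)), 11) = Mul(Rational(51, 2), 11) = Rational(561, 2)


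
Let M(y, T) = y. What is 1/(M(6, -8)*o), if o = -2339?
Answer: -1/14034 ≈ -7.1255e-5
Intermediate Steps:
1/(M(6, -8)*o) = 1/(6*(-2339)) = 1/(-14034) = -1/14034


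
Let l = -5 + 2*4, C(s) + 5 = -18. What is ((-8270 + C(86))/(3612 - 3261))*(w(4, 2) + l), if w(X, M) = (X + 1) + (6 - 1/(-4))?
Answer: -157567/468 ≈ -336.68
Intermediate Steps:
C(s) = -23 (C(s) = -5 - 18 = -23)
w(X, M) = 29/4 + X (w(X, M) = (1 + X) + (6 - (-1)/4) = (1 + X) + (6 - 1*(-1/4)) = (1 + X) + (6 + 1/4) = (1 + X) + 25/4 = 29/4 + X)
l = 3 (l = -5 + 8 = 3)
((-8270 + C(86))/(3612 - 3261))*(w(4, 2) + l) = ((-8270 - 23)/(3612 - 3261))*((29/4 + 4) + 3) = (-8293/351)*(45/4 + 3) = -8293*1/351*(57/4) = -8293/351*57/4 = -157567/468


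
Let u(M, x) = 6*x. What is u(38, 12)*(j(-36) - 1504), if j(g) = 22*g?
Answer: -165312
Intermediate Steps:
u(38, 12)*(j(-36) - 1504) = (6*12)*(22*(-36) - 1504) = 72*(-792 - 1504) = 72*(-2296) = -165312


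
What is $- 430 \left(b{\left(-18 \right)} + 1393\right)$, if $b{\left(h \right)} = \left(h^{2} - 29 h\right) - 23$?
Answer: $-952880$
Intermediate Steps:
$b{\left(h \right)} = -23 + h^{2} - 29 h$
$- 430 \left(b{\left(-18 \right)} + 1393\right) = - 430 \left(\left(-23 + \left(-18\right)^{2} - -522\right) + 1393\right) = - 430 \left(\left(-23 + 324 + 522\right) + 1393\right) = - 430 \left(823 + 1393\right) = \left(-430\right) 2216 = -952880$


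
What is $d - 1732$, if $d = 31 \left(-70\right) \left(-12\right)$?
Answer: $24308$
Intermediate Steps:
$d = 26040$ ($d = \left(-2170\right) \left(-12\right) = 26040$)
$d - 1732 = 26040 - 1732 = 24308$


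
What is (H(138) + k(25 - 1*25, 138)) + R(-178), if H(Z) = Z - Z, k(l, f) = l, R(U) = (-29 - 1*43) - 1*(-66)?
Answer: -6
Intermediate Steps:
R(U) = -6 (R(U) = (-29 - 43) + 66 = -72 + 66 = -6)
H(Z) = 0
(H(138) + k(25 - 1*25, 138)) + R(-178) = (0 + (25 - 1*25)) - 6 = (0 + (25 - 25)) - 6 = (0 + 0) - 6 = 0 - 6 = -6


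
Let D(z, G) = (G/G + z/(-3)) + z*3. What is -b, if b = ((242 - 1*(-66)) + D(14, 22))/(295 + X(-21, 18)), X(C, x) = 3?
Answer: -1039/894 ≈ -1.1622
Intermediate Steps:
D(z, G) = 1 + 8*z/3 (D(z, G) = (1 + z*(-⅓)) + 3*z = (1 - z/3) + 3*z = 1 + 8*z/3)
b = 1039/894 (b = ((242 - 1*(-66)) + (1 + (8/3)*14))/(295 + 3) = ((242 + 66) + (1 + 112/3))/298 = (308 + 115/3)/298 = (1/298)*(1039/3) = 1039/894 ≈ 1.1622)
-b = -1*1039/894 = -1039/894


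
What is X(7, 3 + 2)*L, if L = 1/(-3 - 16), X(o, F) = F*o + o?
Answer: -42/19 ≈ -2.2105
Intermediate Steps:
X(o, F) = o + F*o
L = -1/19 (L = 1/(-19) = -1/19 ≈ -0.052632)
X(7, 3 + 2)*L = (7*(1 + (3 + 2)))*(-1/19) = (7*(1 + 5))*(-1/19) = (7*6)*(-1/19) = 42*(-1/19) = -42/19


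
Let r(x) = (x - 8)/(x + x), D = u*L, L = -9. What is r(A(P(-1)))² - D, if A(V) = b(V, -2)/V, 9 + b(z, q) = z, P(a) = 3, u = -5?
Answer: -155/4 ≈ -38.750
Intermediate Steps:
b(z, q) = -9 + z
D = 45 (D = -5*(-9) = 45)
A(V) = (-9 + V)/V
r(x) = (-8 + x)/(2*x) (r(x) = (-8 + x)/((2*x)) = (-8 + x)*(1/(2*x)) = (-8 + x)/(2*x))
r(A(P(-1)))² - D = ((-8 + (-9 + 3)/3)/(2*(((-9 + 3)/3))))² - 1*45 = ((-8 + (⅓)*(-6))/(2*(((⅓)*(-6)))))² - 45 = ((½)*(-8 - 2)/(-2))² - 45 = ((½)*(-½)*(-10))² - 45 = (5/2)² - 45 = 25/4 - 45 = -155/4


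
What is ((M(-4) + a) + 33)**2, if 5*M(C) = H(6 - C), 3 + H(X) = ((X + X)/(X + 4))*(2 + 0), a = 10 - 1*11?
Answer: 1252161/1225 ≈ 1022.2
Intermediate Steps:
a = -1 (a = 10 - 11 = -1)
H(X) = -3 + 4*X/(4 + X) (H(X) = -3 + ((X + X)/(X + 4))*(2 + 0) = -3 + ((2*X)/(4 + X))*2 = -3 + (2*X/(4 + X))*2 = -3 + 4*X/(4 + X))
M(C) = (-6 - C)/(5*(10 - C)) (M(C) = ((-12 + (6 - C))/(4 + (6 - C)))/5 = ((-6 - C)/(10 - C))/5 = (-6 - C)/(5*(10 - C)))
((M(-4) + a) + 33)**2 = (((6 - 4)/(5*(-10 - 4)) - 1) + 33)**2 = (((1/5)*2/(-14) - 1) + 33)**2 = (((1/5)*(-1/14)*2 - 1) + 33)**2 = ((-1/35 - 1) + 33)**2 = (-36/35 + 33)**2 = (1119/35)**2 = 1252161/1225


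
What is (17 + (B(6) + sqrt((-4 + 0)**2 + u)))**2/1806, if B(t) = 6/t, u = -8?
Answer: 166/903 + 12*sqrt(2)/301 ≈ 0.24021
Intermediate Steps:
(17 + (B(6) + sqrt((-4 + 0)**2 + u)))**2/1806 = (17 + (6/6 + sqrt((-4 + 0)**2 - 8)))**2/1806 = (17 + (6*(1/6) + sqrt((-4)**2 - 8)))**2*(1/1806) = (17 + (1 + sqrt(16 - 8)))**2*(1/1806) = (17 + (1 + sqrt(8)))**2*(1/1806) = (17 + (1 + 2*sqrt(2)))**2*(1/1806) = (18 + 2*sqrt(2))**2*(1/1806) = (18 + 2*sqrt(2))**2/1806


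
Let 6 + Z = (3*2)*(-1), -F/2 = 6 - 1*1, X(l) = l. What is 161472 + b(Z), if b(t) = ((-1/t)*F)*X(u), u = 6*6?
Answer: 161442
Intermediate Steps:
u = 36
F = -10 (F = -2*(6 - 1*1) = -2*(6 - 1) = -2*5 = -10)
Z = -12 (Z = -6 + (3*2)*(-1) = -6 + 6*(-1) = -6 - 6 = -12)
b(t) = 360/t (b(t) = (-1/t*(-10))*36 = (10/t)*36 = 360/t)
161472 + b(Z) = 161472 + 360/(-12) = 161472 + 360*(-1/12) = 161472 - 30 = 161442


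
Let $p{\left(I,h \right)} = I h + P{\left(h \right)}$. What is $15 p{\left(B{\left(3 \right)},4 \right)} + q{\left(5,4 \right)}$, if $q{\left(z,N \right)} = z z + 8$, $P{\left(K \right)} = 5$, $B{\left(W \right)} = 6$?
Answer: $468$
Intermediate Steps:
$q{\left(z,N \right)} = 8 + z^{2}$ ($q{\left(z,N \right)} = z^{2} + 8 = 8 + z^{2}$)
$p{\left(I,h \right)} = 5 + I h$ ($p{\left(I,h \right)} = I h + 5 = 5 + I h$)
$15 p{\left(B{\left(3 \right)},4 \right)} + q{\left(5,4 \right)} = 15 \left(5 + 6 \cdot 4\right) + \left(8 + 5^{2}\right) = 15 \left(5 + 24\right) + \left(8 + 25\right) = 15 \cdot 29 + 33 = 435 + 33 = 468$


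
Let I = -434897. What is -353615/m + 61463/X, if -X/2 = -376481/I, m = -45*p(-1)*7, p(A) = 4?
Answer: -477337642489/13553316 ≈ -35219.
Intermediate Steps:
m = -1260 (m = -45*4*7 = -180*7 = -1260)
X = -752962/434897 (X = -(-752962)/(-434897) = -(-752962)*(-1)/434897 = -2*376481/434897 = -752962/434897 ≈ -1.7314)
-353615/m + 61463/X = -353615/(-1260) + 61463/(-752962/434897) = -353615*(-1/1260) + 61463*(-434897/752962) = 70723/252 - 26730074311/752962 = -477337642489/13553316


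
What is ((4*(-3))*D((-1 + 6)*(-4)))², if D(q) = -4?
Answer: 2304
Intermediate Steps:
((4*(-3))*D((-1 + 6)*(-4)))² = ((4*(-3))*(-4))² = (-12*(-4))² = 48² = 2304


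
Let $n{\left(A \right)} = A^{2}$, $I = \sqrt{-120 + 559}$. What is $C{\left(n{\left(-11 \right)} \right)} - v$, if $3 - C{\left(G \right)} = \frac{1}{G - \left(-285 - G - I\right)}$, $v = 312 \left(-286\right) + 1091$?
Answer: $\frac{24441449233}{277290} + \frac{\sqrt{439}}{277290} \approx 88144.0$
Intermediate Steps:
$I = \sqrt{439} \approx 20.952$
$v = -88141$ ($v = -89232 + 1091 = -88141$)
$C{\left(G \right)} = 3 - \frac{1}{285 + \sqrt{439} + 2 G}$ ($C{\left(G \right)} = 3 - \frac{1}{G - \left(-285 - G - \sqrt{439}\right)} = 3 - \frac{1}{G + \left(\sqrt{439} + \left(285 + G\right)\right)} = 3 - \frac{1}{G + \left(285 + G + \sqrt{439}\right)} = 3 - \frac{1}{285 + \sqrt{439} + 2 G}$)
$C{\left(n{\left(-11 \right)} \right)} - v = \frac{854 + 3 \sqrt{439} + 6 \left(-11\right)^{2}}{285 + \sqrt{439} + 2 \left(-11\right)^{2}} - -88141 = \frac{854 + 3 \sqrt{439} + 6 \cdot 121}{285 + \sqrt{439} + 2 \cdot 121} + 88141 = \frac{854 + 3 \sqrt{439} + 726}{285 + \sqrt{439} + 242} + 88141 = \frac{1580 + 3 \sqrt{439}}{527 + \sqrt{439}} + 88141 = 88141 + \frac{1580 + 3 \sqrt{439}}{527 + \sqrt{439}}$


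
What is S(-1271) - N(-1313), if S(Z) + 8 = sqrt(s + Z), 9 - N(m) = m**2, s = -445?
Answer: 1723952 + 2*I*sqrt(429) ≈ 1.724e+6 + 41.425*I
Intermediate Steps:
N(m) = 9 - m**2
S(Z) = -8 + sqrt(-445 + Z)
S(-1271) - N(-1313) = (-8 + sqrt(-445 - 1271)) - (9 - 1*(-1313)**2) = (-8 + sqrt(-1716)) - (9 - 1*1723969) = (-8 + 2*I*sqrt(429)) - (9 - 1723969) = (-8 + 2*I*sqrt(429)) - 1*(-1723960) = (-8 + 2*I*sqrt(429)) + 1723960 = 1723952 + 2*I*sqrt(429)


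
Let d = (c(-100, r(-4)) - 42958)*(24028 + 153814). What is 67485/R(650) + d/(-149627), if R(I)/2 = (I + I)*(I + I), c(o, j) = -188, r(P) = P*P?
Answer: 5187065569547619/101147852000 ≈ 51282.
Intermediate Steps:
r(P) = P²
R(I) = 8*I² (R(I) = 2*((I + I)*(I + I)) = 2*((2*I)*(2*I)) = 2*(4*I²) = 8*I²)
d = -7673170932 (d = (-188 - 42958)*(24028 + 153814) = -43146*177842 = -7673170932)
67485/R(650) + d/(-149627) = 67485/((8*650²)) - 7673170932/(-149627) = 67485/((8*422500)) - 7673170932*(-1/149627) = 67485/3380000 + 7673170932/149627 = 67485*(1/3380000) + 7673170932/149627 = 13497/676000 + 7673170932/149627 = 5187065569547619/101147852000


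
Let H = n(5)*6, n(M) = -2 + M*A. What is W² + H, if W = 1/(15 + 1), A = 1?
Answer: 4609/256 ≈ 18.004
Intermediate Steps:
n(M) = -2 + M (n(M) = -2 + M*1 = -2 + M)
W = 1/16 ≈ 0.062500
H = 18 (H = (-2 + 5)*6 = 3*6 = 18)
W² + H = (1/16)² + 18 = 1/256 + 18 = 4609/256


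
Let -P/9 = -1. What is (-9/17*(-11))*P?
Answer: 891/17 ≈ 52.412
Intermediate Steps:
P = 9 (P = -9*(-1) = 9)
(-9/17*(-11))*P = (-9/17*(-11))*9 = (-9*1/17*(-11))*9 = -9/17*(-11)*9 = (99/17)*9 = 891/17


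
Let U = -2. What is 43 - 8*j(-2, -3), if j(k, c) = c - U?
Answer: 51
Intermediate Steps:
j(k, c) = 2 + c (j(k, c) = c - 1*(-2) = c + 2 = 2 + c)
43 - 8*j(-2, -3) = 43 - 8*(2 - 3) = 43 - 8*(-1) = 43 + 8 = 51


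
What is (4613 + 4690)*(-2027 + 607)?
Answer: -13210260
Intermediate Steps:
(4613 + 4690)*(-2027 + 607) = 9303*(-1420) = -13210260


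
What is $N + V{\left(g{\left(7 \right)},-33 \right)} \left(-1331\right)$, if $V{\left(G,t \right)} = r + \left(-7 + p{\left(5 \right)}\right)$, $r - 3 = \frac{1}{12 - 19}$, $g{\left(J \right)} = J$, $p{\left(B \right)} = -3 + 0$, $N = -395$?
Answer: $\frac{63785}{7} \approx 9112.1$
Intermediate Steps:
$p{\left(B \right)} = -3$
$r = \frac{20}{7}$ ($r = 3 + \frac{1}{12 - 19} = 3 + \frac{1}{-7} = 3 - \frac{1}{7} = \frac{20}{7} \approx 2.8571$)
$V{\left(G,t \right)} = - \frac{50}{7}$ ($V{\left(G,t \right)} = \frac{20}{7} - 10 = - \frac{50}{7}$)
$N + V{\left(g{\left(7 \right)},-33 \right)} \left(-1331\right) = -395 - - \frac{66550}{7} = -395 + \frac{66550}{7} = \frac{63785}{7}$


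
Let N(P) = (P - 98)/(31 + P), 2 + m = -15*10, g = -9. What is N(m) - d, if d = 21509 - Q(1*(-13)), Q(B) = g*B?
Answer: -2588182/121 ≈ -21390.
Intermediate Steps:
m = -152 (m = -2 - 15*10 = -2 - 150 = -152)
Q(B) = -9*B
N(P) = (-98 + P)/(31 + P)
d = 21392 (d = 21509 - (-9)*1*(-13) = 21509 - (-9)*(-13) = 21509 - 1*117 = 21509 - 117 = 21392)
N(m) - d = (-98 - 152)/(31 - 152) - 1*21392 = -250/(-121) - 21392 = -1/121*(-250) - 21392 = 250/121 - 21392 = -2588182/121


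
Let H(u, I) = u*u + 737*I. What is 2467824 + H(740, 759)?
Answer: 3574807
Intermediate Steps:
H(u, I) = u² + 737*I
2467824 + H(740, 759) = 2467824 + (740² + 737*759) = 2467824 + (547600 + 559383) = 2467824 + 1106983 = 3574807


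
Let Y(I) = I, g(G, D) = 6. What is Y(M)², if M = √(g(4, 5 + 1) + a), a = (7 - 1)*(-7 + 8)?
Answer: 12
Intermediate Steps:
a = 6 (a = 6*1 = 6)
M = 2*√3 (M = √(6 + 6) = √12 = 2*√3 ≈ 3.4641)
Y(M)² = (2*√3)² = 12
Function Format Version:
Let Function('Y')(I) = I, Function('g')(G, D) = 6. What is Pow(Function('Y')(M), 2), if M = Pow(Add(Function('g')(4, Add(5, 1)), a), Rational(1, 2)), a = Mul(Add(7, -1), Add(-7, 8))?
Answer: 12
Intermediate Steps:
a = 6 (a = Mul(6, 1) = 6)
M = Mul(2, Pow(3, Rational(1, 2))) (M = Pow(Add(6, 6), Rational(1, 2)) = Pow(12, Rational(1, 2)) = Mul(2, Pow(3, Rational(1, 2))) ≈ 3.4641)
Pow(Function('Y')(M), 2) = Pow(Mul(2, Pow(3, Rational(1, 2))), 2) = 12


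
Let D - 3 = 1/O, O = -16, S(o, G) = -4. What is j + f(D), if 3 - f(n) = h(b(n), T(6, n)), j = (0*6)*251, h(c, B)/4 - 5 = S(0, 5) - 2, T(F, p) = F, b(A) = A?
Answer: 7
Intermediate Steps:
h(c, B) = -4 (h(c, B) = 20 + 4*(-4 - 2) = 20 + 4*(-6) = 20 - 24 = -4)
j = 0 (j = 0*251 = 0)
D = 47/16 (D = 3 + 1/(-16) = 3 - 1/16 = 47/16 ≈ 2.9375)
f(n) = 7 (f(n) = 3 - 1*(-4) = 3 + 4 = 7)
j + f(D) = 0 + 7 = 7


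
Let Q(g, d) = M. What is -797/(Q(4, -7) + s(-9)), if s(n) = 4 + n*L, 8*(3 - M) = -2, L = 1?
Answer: 3188/7 ≈ 455.43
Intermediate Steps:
M = 13/4 (M = 3 - ⅛*(-2) = 3 + ¼ = 13/4 ≈ 3.2500)
Q(g, d) = 13/4
s(n) = 4 + n (s(n) = 4 + n*1 = 4 + n)
-797/(Q(4, -7) + s(-9)) = -797/(13/4 + (4 - 9)) = -797/(13/4 - 5) = -797/(-7/4) = -4/7*(-797) = 3188/7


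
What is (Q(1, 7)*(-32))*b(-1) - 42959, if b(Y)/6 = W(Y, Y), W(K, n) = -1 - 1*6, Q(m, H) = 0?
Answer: -42959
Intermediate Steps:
W(K, n) = -7 (W(K, n) = -1 - 6 = -7)
b(Y) = -42 (b(Y) = 6*(-7) = -42)
(Q(1, 7)*(-32))*b(-1) - 42959 = (0*(-32))*(-42) - 42959 = 0*(-42) - 42959 = 0 - 42959 = -42959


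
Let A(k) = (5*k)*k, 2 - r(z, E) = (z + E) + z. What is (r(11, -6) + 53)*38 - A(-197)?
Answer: -192563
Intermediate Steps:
r(z, E) = 2 - E - 2*z (r(z, E) = 2 - ((z + E) + z) = 2 - ((E + z) + z) = 2 - (E + 2*z) = 2 + (-E - 2*z) = 2 - E - 2*z)
A(k) = 5*k²
(r(11, -6) + 53)*38 - A(-197) = ((2 - 1*(-6) - 2*11) + 53)*38 - 5*(-197)² = ((2 + 6 - 22) + 53)*38 - 5*38809 = (-14 + 53)*38 - 1*194045 = 39*38 - 194045 = 1482 - 194045 = -192563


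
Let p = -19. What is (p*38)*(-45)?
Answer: 32490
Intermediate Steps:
(p*38)*(-45) = -19*38*(-45) = -722*(-45) = 32490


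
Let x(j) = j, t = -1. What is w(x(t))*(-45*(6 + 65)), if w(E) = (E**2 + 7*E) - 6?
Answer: 38340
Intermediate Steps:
w(E) = -6 + E**2 + 7*E
w(x(t))*(-45*(6 + 65)) = (-6 + (-1)**2 + 7*(-1))*(-45*(6 + 65)) = (-6 + 1 - 7)*(-45*71) = -12*(-3195) = 38340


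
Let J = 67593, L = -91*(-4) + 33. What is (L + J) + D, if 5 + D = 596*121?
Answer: 140101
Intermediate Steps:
L = 397 (L = 364 + 33 = 397)
D = 72111 (D = -5 + 596*121 = -5 + 72116 = 72111)
(L + J) + D = (397 + 67593) + 72111 = 67990 + 72111 = 140101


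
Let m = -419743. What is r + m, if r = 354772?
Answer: -64971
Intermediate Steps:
r + m = 354772 - 419743 = -64971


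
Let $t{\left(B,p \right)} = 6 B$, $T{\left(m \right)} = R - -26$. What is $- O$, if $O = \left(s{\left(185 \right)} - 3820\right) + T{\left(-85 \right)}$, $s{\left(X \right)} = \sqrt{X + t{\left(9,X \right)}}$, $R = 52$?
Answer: $3742 - \sqrt{239} \approx 3726.5$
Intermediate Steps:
$T{\left(m \right)} = 78$ ($T{\left(m \right)} = 52 - -26 = 52 + 26 = 78$)
$s{\left(X \right)} = \sqrt{54 + X}$ ($s{\left(X \right)} = \sqrt{X + 6 \cdot 9} = \sqrt{X + 54} = \sqrt{54 + X}$)
$O = -3742 + \sqrt{239}$ ($O = \left(\sqrt{54 + 185} - 3820\right) + 78 = \left(\sqrt{239} - 3820\right) + 78 = \left(-3820 + \sqrt{239}\right) + 78 = -3742 + \sqrt{239} \approx -3726.5$)
$- O = - (-3742 + \sqrt{239}) = 3742 - \sqrt{239}$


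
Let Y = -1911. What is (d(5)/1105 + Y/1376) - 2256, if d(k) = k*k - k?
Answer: -686457403/304096 ≈ -2257.4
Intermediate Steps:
d(k) = k**2 - k
(d(5)/1105 + Y/1376) - 2256 = ((5*(-1 + 5))/1105 - 1911/1376) - 2256 = ((5*4)*(1/1105) - 1911*1/1376) - 2256 = (20*(1/1105) - 1911/1376) - 2256 = (4/221 - 1911/1376) - 2256 = -416827/304096 - 2256 = -686457403/304096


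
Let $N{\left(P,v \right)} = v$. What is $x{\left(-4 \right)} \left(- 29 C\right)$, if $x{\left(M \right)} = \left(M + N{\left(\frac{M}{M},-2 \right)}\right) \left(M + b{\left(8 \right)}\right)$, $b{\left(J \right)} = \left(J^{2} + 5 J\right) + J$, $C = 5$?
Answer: $93960$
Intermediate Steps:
$b{\left(J \right)} = J^{2} + 6 J$
$x{\left(M \right)} = \left(-2 + M\right) \left(112 + M\right)$ ($x{\left(M \right)} = \left(M - 2\right) \left(M + 8 \left(6 + 8\right)\right) = \left(-2 + M\right) \left(M + 8 \cdot 14\right) = \left(-2 + M\right) \left(M + 112\right) = \left(-2 + M\right) \left(112 + M\right)$)
$x{\left(-4 \right)} \left(- 29 C\right) = \left(-224 + \left(-4\right)^{2} + 110 \left(-4\right)\right) \left(\left(-29\right) 5\right) = \left(-224 + 16 - 440\right) \left(-145\right) = \left(-648\right) \left(-145\right) = 93960$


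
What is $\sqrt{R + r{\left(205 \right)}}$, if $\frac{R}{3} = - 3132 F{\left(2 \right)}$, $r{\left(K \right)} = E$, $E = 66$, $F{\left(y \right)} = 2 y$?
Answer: $13 i \sqrt{222} \approx 193.7 i$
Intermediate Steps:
$r{\left(K \right)} = 66$
$R = -37584$ ($R = 3 \left(- 3132 \cdot 2 \cdot 2\right) = 3 \left(\left(-3132\right) 4\right) = 3 \left(-12528\right) = -37584$)
$\sqrt{R + r{\left(205 \right)}} = \sqrt{-37584 + 66} = \sqrt{-37518} = 13 i \sqrt{222}$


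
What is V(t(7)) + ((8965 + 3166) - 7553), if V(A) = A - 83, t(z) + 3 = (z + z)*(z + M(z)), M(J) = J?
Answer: 4688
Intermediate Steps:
t(z) = -3 + 4*z² (t(z) = -3 + (z + z)*(z + z) = -3 + (2*z)*(2*z) = -3 + 4*z²)
V(A) = -83 + A
V(t(7)) + ((8965 + 3166) - 7553) = (-83 + (-3 + 4*7²)) + ((8965 + 3166) - 7553) = (-83 + (-3 + 4*49)) + (12131 - 7553) = (-83 + (-3 + 196)) + 4578 = (-83 + 193) + 4578 = 110 + 4578 = 4688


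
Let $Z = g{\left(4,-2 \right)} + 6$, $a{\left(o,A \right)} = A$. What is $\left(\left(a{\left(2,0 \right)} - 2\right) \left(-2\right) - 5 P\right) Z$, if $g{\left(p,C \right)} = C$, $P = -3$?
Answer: $76$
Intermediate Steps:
$Z = 4$ ($Z = -2 + 6 = 4$)
$\left(\left(a{\left(2,0 \right)} - 2\right) \left(-2\right) - 5 P\right) Z = \left(\left(0 - 2\right) \left(-2\right) - -15\right) 4 = \left(\left(-2\right) \left(-2\right) + 15\right) 4 = \left(4 + 15\right) 4 = 19 \cdot 4 = 76$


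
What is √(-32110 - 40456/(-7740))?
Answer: 4*I*√834774265/645 ≈ 179.18*I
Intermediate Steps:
√(-32110 - 40456/(-7740)) = √(-32110 - 40456*(-1/7740)) = √(-32110 + 10114/1935) = √(-62122736/1935) = 4*I*√834774265/645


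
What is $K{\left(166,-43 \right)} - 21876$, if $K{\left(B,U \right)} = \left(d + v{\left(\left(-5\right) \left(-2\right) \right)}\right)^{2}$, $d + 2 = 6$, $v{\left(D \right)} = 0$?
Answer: $-21860$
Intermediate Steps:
$d = 4$ ($d = -2 + 6 = 4$)
$K{\left(B,U \right)} = 16$ ($K{\left(B,U \right)} = \left(4 + 0\right)^{2} = 4^{2} = 16$)
$K{\left(166,-43 \right)} - 21876 = 16 - 21876 = -21860$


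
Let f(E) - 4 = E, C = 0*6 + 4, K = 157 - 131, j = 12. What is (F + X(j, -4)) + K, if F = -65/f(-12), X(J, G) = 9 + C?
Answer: 377/8 ≈ 47.125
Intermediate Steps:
K = 26
C = 4 (C = 0 + 4 = 4)
f(E) = 4 + E
X(J, G) = 13 (X(J, G) = 9 + 4 = 13)
F = 65/8 (F = -65/(4 - 12) = -65/(-8) = -65*(-1/8) = 65/8 ≈ 8.1250)
(F + X(j, -4)) + K = (65/8 + 13) + 26 = 169/8 + 26 = 377/8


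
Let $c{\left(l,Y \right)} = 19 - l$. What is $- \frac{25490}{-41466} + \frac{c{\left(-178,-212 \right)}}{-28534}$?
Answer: $\frac{359581429}{591595422} \approx 0.60782$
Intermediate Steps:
$- \frac{25490}{-41466} + \frac{c{\left(-178,-212 \right)}}{-28534} = - \frac{25490}{-41466} + \frac{19 - -178}{-28534} = \left(-25490\right) \left(- \frac{1}{41466}\right) + \left(19 + 178\right) \left(- \frac{1}{28534}\right) = \frac{12745}{20733} + 197 \left(- \frac{1}{28534}\right) = \frac{12745}{20733} - \frac{197}{28534} = \frac{359581429}{591595422}$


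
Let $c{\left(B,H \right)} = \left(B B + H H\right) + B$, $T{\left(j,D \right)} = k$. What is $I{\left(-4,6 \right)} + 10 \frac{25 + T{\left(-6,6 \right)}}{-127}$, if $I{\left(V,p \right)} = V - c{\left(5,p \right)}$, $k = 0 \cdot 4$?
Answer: $- \frac{9140}{127} \approx -71.969$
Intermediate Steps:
$k = 0$
$T{\left(j,D \right)} = 0$
$c{\left(B,H \right)} = B + B^{2} + H^{2}$ ($c{\left(B,H \right)} = \left(B^{2} + H^{2}\right) + B = B + B^{2} + H^{2}$)
$I{\left(V,p \right)} = -30 + V - p^{2}$ ($I{\left(V,p \right)} = V - \left(5 + 5^{2} + p^{2}\right) = V - \left(5 + 25 + p^{2}\right) = V - \left(30 + p^{2}\right) = -30 + V - p^{2}$)
$I{\left(-4,6 \right)} + 10 \frac{25 + T{\left(-6,6 \right)}}{-127} = \left(-30 - 4 - 6^{2}\right) + 10 \frac{25 + 0}{-127} = \left(-30 - 4 - 36\right) + 10 \cdot 25 \left(- \frac{1}{127}\right) = \left(-30 - 4 - 36\right) + 10 \left(- \frac{25}{127}\right) = -70 - \frac{250}{127} = - \frac{9140}{127}$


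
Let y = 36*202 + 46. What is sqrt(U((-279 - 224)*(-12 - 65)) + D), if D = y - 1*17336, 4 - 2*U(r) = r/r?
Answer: I*sqrt(40066)/2 ≈ 100.08*I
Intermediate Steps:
y = 7318 (y = 7272 + 46 = 7318)
U(r) = 3/2 (U(r) = 2 - r/(2*r) = 2 - 1/2*1 = 2 - 1/2 = 3/2)
D = -10018 (D = 7318 - 1*17336 = 7318 - 17336 = -10018)
sqrt(U((-279 - 224)*(-12 - 65)) + D) = sqrt(3/2 - 10018) = sqrt(-20033/2) = I*sqrt(40066)/2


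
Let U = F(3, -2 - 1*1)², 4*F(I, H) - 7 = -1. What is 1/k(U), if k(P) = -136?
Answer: -1/136 ≈ -0.0073529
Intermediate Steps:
F(I, H) = 3/2 (F(I, H) = 7/4 + (¼)*(-1) = 7/4 - ¼ = 3/2)
U = 9/4 (U = (3/2)² = 9/4 ≈ 2.2500)
1/k(U) = 1/(-136) = -1/136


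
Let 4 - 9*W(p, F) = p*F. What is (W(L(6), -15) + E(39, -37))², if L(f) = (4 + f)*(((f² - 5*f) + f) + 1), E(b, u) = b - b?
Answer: 3818116/81 ≈ 47137.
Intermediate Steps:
E(b, u) = 0
L(f) = (4 + f)*(1 + f² - 4*f) (L(f) = (4 + f)*((f² - 4*f) + 1) = (4 + f)*(1 + f² - 4*f))
W(p, F) = 4/9 - F*p/9 (W(p, F) = 4/9 - p*F/9 = 4/9 - F*p/9)
(W(L(6), -15) + E(39, -37))² = ((4/9 - ⅑*(-15)*(4 + 6³ - 15*6)) + 0)² = ((4/9 - ⅑*(-15)*(4 + 216 - 90)) + 0)² = ((4/9 - ⅑*(-15)*130) + 0)² = ((4/9 + 650/3) + 0)² = (1954/9 + 0)² = (1954/9)² = 3818116/81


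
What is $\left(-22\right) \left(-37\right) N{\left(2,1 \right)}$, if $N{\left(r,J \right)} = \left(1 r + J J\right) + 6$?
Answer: $7326$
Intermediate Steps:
$N{\left(r,J \right)} = 6 + r + J^{2}$ ($N{\left(r,J \right)} = \left(r + J^{2}\right) + 6 = 6 + r + J^{2}$)
$\left(-22\right) \left(-37\right) N{\left(2,1 \right)} = \left(-22\right) \left(-37\right) \left(6 + 2 + 1^{2}\right) = 814 \left(6 + 2 + 1\right) = 814 \cdot 9 = 7326$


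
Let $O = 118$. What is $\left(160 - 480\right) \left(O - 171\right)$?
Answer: $16960$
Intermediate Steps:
$\left(160 - 480\right) \left(O - 171\right) = \left(160 - 480\right) \left(118 - 171\right) = - 320 \left(118 - 171\right) = \left(-320\right) \left(-53\right) = 16960$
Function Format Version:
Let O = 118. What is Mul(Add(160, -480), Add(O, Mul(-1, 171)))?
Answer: 16960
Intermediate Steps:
Mul(Add(160, -480), Add(O, Mul(-1, 171))) = Mul(Add(160, -480), Add(118, Mul(-1, 171))) = Mul(-320, Add(118, -171)) = Mul(-320, -53) = 16960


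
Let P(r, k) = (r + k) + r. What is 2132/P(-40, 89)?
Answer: 2132/9 ≈ 236.89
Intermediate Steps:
P(r, k) = k + 2*r (P(r, k) = (k + r) + r = k + 2*r)
2132/P(-40, 89) = 2132/(89 + 2*(-40)) = 2132/(89 - 80) = 2132/9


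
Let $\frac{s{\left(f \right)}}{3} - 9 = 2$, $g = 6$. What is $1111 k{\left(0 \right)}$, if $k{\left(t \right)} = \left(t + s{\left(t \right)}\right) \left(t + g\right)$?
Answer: $219978$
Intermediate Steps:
$s{\left(f \right)} = 33$ ($s{\left(f \right)} = 27 + 3 \cdot 2 = 27 + 6 = 33$)
$k{\left(t \right)} = \left(6 + t\right) \left(33 + t\right)$ ($k{\left(t \right)} = \left(t + 33\right) \left(t + 6\right) = \left(33 + t\right) \left(6 + t\right) = \left(6 + t\right) \left(33 + t\right)$)
$1111 k{\left(0 \right)} = 1111 \left(198 + 0^{2} + 39 \cdot 0\right) = 1111 \left(198 + 0 + 0\right) = 1111 \cdot 198 = 219978$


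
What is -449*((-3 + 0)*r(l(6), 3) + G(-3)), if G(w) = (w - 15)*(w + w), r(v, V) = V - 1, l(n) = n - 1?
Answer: -45798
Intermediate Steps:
l(n) = -1 + n
r(v, V) = -1 + V
G(w) = 2*w*(-15 + w) (G(w) = (-15 + w)*(2*w) = 2*w*(-15 + w))
-449*((-3 + 0)*r(l(6), 3) + G(-3)) = -449*((-3 + 0)*(-1 + 3) + 2*(-3)*(-15 - 3)) = -449*(-3*2 + 2*(-3)*(-18)) = -449*(-6 + 108) = -449*102 = -45798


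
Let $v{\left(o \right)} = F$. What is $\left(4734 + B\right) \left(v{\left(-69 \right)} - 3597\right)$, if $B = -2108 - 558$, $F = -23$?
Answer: $-7486160$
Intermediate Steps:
$v{\left(o \right)} = -23$
$B = -2666$ ($B = -2108 - 558 = -2666$)
$\left(4734 + B\right) \left(v{\left(-69 \right)} - 3597\right) = \left(4734 - 2666\right) \left(-23 - 3597\right) = 2068 \left(-3620\right) = -7486160$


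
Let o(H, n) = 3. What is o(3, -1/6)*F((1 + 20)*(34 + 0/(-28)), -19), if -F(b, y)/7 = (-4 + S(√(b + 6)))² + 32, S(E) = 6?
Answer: -756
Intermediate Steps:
F(b, y) = -252 (F(b, y) = -7*((-4 + 6)² + 32) = -7*(2² + 32) = -7*(4 + 32) = -7*36 = -252)
o(3, -1/6)*F((1 + 20)*(34 + 0/(-28)), -19) = 3*(-252) = -756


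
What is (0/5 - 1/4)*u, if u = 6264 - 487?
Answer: -5777/4 ≈ -1444.3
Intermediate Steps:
u = 5777
(0/5 - 1/4)*u = (0/5 - 1/4)*5777 = (0*(⅕) - 1*¼)*5777 = (0 - ¼)*5777 = -¼*5777 = -5777/4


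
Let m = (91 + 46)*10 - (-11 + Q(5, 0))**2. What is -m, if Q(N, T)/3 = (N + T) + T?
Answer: -1354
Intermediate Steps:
Q(N, T) = 3*N + 6*T (Q(N, T) = 3*((N + T) + T) = 3*(N + 2*T) = 3*N + 6*T)
m = 1354 (m = (91 + 46)*10 - (-11 + (3*5 + 6*0))**2 = 137*10 - (-11 + (15 + 0))**2 = 1370 - (-11 + 15)**2 = 1370 - 1*4**2 = 1370 - 1*16 = 1370 - 16 = 1354)
-m = -1*1354 = -1354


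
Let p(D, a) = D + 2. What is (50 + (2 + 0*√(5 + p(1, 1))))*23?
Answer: 1196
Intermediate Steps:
p(D, a) = 2 + D
(50 + (2 + 0*√(5 + p(1, 1))))*23 = (50 + (2 + 0*√(5 + (2 + 1))))*23 = (50 + (2 + 0*√(5 + 3)))*23 = (50 + (2 + 0*√8))*23 = (50 + (2 + 0*(2*√2)))*23 = (50 + (2 + 0))*23 = (50 + 2)*23 = 52*23 = 1196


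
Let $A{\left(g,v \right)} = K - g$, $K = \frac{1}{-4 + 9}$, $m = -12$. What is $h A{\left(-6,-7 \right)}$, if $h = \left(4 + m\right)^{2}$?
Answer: $\frac{1984}{5} \approx 396.8$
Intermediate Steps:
$K = \frac{1}{5} \approx 0.2$
$A{\left(g,v \right)} = \frac{1}{5} - g$
$h = 64$ ($h = \left(4 - 12\right)^{2} = \left(-8\right)^{2} = 64$)
$h A{\left(-6,-7 \right)} = 64 \left(\frac{1}{5} - -6\right) = 64 \left(\frac{1}{5} + 6\right) = 64 \cdot \frac{31}{5} = \frac{1984}{5}$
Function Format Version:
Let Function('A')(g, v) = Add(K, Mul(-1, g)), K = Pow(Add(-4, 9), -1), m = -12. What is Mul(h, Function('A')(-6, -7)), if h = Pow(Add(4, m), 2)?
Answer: Rational(1984, 5) ≈ 396.80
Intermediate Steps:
K = Rational(1, 5) (K = Pow(5, -1) = Rational(1, 5) ≈ 0.20000)
Function('A')(g, v) = Add(Rational(1, 5), Mul(-1, g))
h = 64 (h = Pow(Add(4, -12), 2) = Pow(-8, 2) = 64)
Mul(h, Function('A')(-6, -7)) = Mul(64, Add(Rational(1, 5), Mul(-1, -6))) = Mul(64, Add(Rational(1, 5), 6)) = Mul(64, Rational(31, 5)) = Rational(1984, 5)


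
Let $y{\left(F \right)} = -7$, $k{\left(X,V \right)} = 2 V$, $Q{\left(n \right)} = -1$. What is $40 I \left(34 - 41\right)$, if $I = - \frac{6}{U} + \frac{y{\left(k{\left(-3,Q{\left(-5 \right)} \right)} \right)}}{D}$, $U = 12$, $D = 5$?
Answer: $532$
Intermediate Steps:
$I = - \frac{19}{10}$ ($I = - \frac{6}{12} - \frac{7}{5} = \left(-6\right) \frac{1}{12} - \frac{7}{5} = - \frac{1}{2} - \frac{7}{5} = - \frac{19}{10} \approx -1.9$)
$40 I \left(34 - 41\right) = 40 \left(- \frac{19}{10}\right) \left(34 - 41\right) = - 76 \left(34 - 41\right) = \left(-76\right) \left(-7\right) = 532$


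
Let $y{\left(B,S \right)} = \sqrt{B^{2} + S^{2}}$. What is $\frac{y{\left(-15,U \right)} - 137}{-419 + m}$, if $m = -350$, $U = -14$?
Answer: $\frac{137}{769} - \frac{\sqrt{421}}{769} \approx 0.15147$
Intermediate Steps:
$\frac{y{\left(-15,U \right)} - 137}{-419 + m} = \frac{\sqrt{\left(-15\right)^{2} + \left(-14\right)^{2}} - 137}{-419 - 350} = \frac{\sqrt{225 + 196} - 137}{-769} = \left(\sqrt{421} - 137\right) \left(- \frac{1}{769}\right) = \left(-137 + \sqrt{421}\right) \left(- \frac{1}{769}\right) = \frac{137}{769} - \frac{\sqrt{421}}{769}$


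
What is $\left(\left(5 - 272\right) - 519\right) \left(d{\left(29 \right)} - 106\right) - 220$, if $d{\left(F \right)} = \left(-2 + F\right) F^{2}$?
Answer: $-17764606$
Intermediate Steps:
$d{\left(F \right)} = F^{2} \left(-2 + F\right)$
$\left(\left(5 - 272\right) - 519\right) \left(d{\left(29 \right)} - 106\right) - 220 = \left(\left(5 - 272\right) - 519\right) \left(29^{2} \left(-2 + 29\right) - 106\right) - 220 = \left(\left(5 - 272\right) - 519\right) \left(841 \cdot 27 - 106\right) - 220 = \left(-267 - 519\right) \left(22707 - 106\right) - 220 = \left(-786\right) 22601 - 220 = -17764386 - 220 = -17764606$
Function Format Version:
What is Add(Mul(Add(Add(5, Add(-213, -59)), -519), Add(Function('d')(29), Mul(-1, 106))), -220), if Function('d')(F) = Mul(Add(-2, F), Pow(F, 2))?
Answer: -17764606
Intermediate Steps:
Function('d')(F) = Mul(Pow(F, 2), Add(-2, F))
Add(Mul(Add(Add(5, Add(-213, -59)), -519), Add(Function('d')(29), Mul(-1, 106))), -220) = Add(Mul(Add(Add(5, Add(-213, -59)), -519), Add(Mul(Pow(29, 2), Add(-2, 29)), Mul(-1, 106))), -220) = Add(Mul(Add(Add(5, -272), -519), Add(Mul(841, 27), -106)), -220) = Add(Mul(Add(-267, -519), Add(22707, -106)), -220) = Add(Mul(-786, 22601), -220) = Add(-17764386, -220) = -17764606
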